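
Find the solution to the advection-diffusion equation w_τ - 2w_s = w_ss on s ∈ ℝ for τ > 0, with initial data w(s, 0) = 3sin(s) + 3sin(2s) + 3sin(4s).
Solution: Moving frame: η = s + 2τ, σ = τ, w = u(η,σ), so w_τ = u_σ + 2u_η and w_ss = u_ηη.
Hence w_τ - 2w_s = u_σ and the PDE becomes the heat equation u_σ = u_ηη on η ∈ ℝ.
Initial data: u(η,0) = w(η,0) = 3sin(η) + 3sin(2η) + 3sin(4η). Each mode sin(nη) decays as exp(-n²σ) on ℝ, so u(η,σ) = Σ c_n exp(-n²σ) sin(nη) with c_1=3, c_2=3, c_4=3: u(η,σ) = 3exp(-σ)sin(η) + 3exp(-4σ)sin(2η) + 3exp(-16σ)sin(4η).
Substituting back: w(s,τ) = u(s + 2τ, τ).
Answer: w(s, τ) = 3exp(-τ)sin(s + 2τ) + 3exp(-4τ)sin(2s + 4τ) + 3exp(-16τ)sin(4s + 8τ)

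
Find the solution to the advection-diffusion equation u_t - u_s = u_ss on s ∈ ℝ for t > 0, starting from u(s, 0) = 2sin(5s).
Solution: Moving frame: η = s + t, σ = t, u = w(η,σ), so u_t = w_σ + w_η and u_ss = w_ηη.
Hence u_t - u_s = w_σ and the PDE becomes the heat equation w_σ = w_ηη on η ∈ ℝ.
Initial data: w(η,0) = u(η,0) = 2sin(5η). Each mode sin(nη) decays as exp(-n²σ) on ℝ, so w(η,σ) = Σ c_n exp(-n²σ) sin(nη) with c_5=2: w(η,σ) = 2exp(-25σ)sin(5η).
Substituting back: u(s,t) = w(s + t, t).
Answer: u(s, t) = 2exp(-25t)sin(5s + 5t)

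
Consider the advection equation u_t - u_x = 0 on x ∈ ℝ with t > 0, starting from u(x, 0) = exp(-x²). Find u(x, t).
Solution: By characteristics (dx/dt = -1), u(x,t) = f(x + t) with f = u(·, 0).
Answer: u(x, t) = exp(-(t + x)²)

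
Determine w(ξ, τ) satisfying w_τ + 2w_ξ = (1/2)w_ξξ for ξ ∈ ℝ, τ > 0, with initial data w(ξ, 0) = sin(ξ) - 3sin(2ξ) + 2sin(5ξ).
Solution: Change to a moving frame: let η = ξ - 2τ, σ = τ and write w(ξ,τ) = u(η,σ).
By the chain rule w_τ = u_σ - 2u_η, w_ξ = u_η, w_ξξ = u_ηη.
Then w_τ + 2w_ξ = u_σ: the advection term cancels and the PDE becomes the heat equation u_σ = (1/2)u_ηη on η ∈ ℝ.
Initial data: u(η,0) = w(η,0) = sin(η) - 3sin(2η) + 2sin(5η).
On η ∈ ℝ each mode satisfies (sin(nη))″ = -n² sin(nη), so exp(-n²σ/2) sin(nη) solves the heat equation; by superposition u(η,σ) = Σ c_n exp(-n²σ/2) sin(nη).
Reading off the coefficients: c_1=1, c_2=-3, c_5=2, so u(η,σ) = -3exp(-2σ)sin(2η) + exp(-σ/2)sin(η) + 2exp(-25σ/2)sin(5η).
Substituting back η = ξ - 2τ, σ = τ: w(ξ,τ) = u(ξ - 2τ, τ).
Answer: w(ξ, τ) = -3exp(-2τ)sin(2ξ - 4τ) + exp(-τ/2)sin(ξ - 2τ) + 2exp(-25τ/2)sin(5ξ - 10τ)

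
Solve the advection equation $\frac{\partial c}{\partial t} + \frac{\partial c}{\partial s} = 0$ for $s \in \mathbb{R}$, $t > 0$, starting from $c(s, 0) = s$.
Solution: By characteristics ($ds/dt = 1$), $c(s,t) = f(s - t)$ with $f = c( \cdot , 0)$.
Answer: $c(s, t) = s -  t$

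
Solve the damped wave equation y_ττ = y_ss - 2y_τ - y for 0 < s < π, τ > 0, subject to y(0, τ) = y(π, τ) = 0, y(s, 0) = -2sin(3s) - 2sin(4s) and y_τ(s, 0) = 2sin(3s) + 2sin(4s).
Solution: Substitute y = exp(-τ)u.
Then y_τ = exp(-τ)(u_τ - u), y_ττ = exp(-τ)(u_ττ - 2u_τ + u), y_ss = exp(-τ)u_ss; substituting and dividing by exp(-τ), the lower-order terms cancel: u_ττ = u_ss (standard wave equation).
Data for u: u(s,0) = y(s,0) = -2sin(3s) - 2sin(4s); u_τ(s,0) = y_τ(s,0) + y(s,0) = 0. The boundary conditions carry over: u(0,τ) = u(π,τ) = 0.
Separating variables: u = Σ [A_n cos(ω_n τ) + B_n sin(ω_n τ)] sin(ns), ω_n = n. From ICs: A_3=-2, A_4=-2.
So u(s,τ) = -2sin(3s)cos(3τ) - 2sin(4s)cos(4τ), and y(s,τ) = exp(-τ)u(s,τ).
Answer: y(s, τ) = -2exp(-τ)sin(3s)cos(3τ) - 2exp(-τ)sin(4s)cos(4τ)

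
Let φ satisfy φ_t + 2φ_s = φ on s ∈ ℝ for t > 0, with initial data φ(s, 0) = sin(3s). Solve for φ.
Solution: Substitute φ = exp(t)u, i.e. u = exp(-t)φ.
By the product rule, φ_t = exp(t)(u_t + u), φ_s = exp(t)u_s.
Substituting into the PDE and dividing by exp(t): u_t + u + 2u_s = u.
The lower-order terms cancel, leaving the standard advection equation u_t + 2u_s = 0.
Initial data for u: u(s,0) = φ(s,0) = sin(3s).
Solve for u:
  By method of characteristics (waves move right with speed 2):
  Along characteristics s - 2t = const, u is constant, so u(s,t) = f(s - 2t) with f = u(·, 0).
Hence u(s,t) = sin(3s - 6t).
Transform back: φ(s,t) = exp(t)u(s,t).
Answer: φ(s, t) = exp(t)sin(3s - 6t)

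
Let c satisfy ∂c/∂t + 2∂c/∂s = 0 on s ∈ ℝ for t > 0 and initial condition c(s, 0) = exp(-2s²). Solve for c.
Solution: By characteristics (ds/dt = 2), c(s,t) = f(s - 2t) with f = c(·, 0).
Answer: c(s, t) = exp(-2(s - 2t)²)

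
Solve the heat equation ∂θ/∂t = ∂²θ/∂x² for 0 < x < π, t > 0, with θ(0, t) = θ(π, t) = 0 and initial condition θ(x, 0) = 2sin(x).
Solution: Using separation of variables θ = X(x)G(t):
Eigenfunctions: sin(nx), n = 1, 2, 3, ...
General solution: θ(x, t) = Σ c_n sin(nx) exp(-n² t)
Matching θ(x,0) = 2sin(x) term by term: c_1=2.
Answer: θ(x, t) = 2exp(-t)sin(x)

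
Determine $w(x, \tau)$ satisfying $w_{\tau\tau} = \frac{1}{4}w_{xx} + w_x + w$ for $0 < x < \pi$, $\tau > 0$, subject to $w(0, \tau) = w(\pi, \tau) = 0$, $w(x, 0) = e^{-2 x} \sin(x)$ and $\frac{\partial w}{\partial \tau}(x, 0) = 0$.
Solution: Substitute $w = e^{-2x}u$.
Then $w_x = e^{-2x}(u_x - 2u)$, $w_{xx} = e^{-2x}(u_{xx} - 4u_x + 4u)$, $w_{\tau\tau} = e^{-2x}u_{\tau\tau}$; substituting and dividing by $e^{-2x}$, the lower-order terms cancel: $u_{\tau\tau} = \frac{1}{4}u_{xx}$ (standard wave equation).
Data for $u$: $u(x,0) = e^{2x}w(x,0) = \sin(x)$; $u_{\tau}(x,0) = e^{2x}w_{\tau}(x,0) = 0$. The boundary conditions carry over: $u(0,\tau) = u(\pi,\tau) = 0$.
Separating variables: $u = \sum [A_n \cos(\omega_n \tau) + B_n \sin(\omega_n \tau)] \sin(nx)$, $\omega_n = n/2$. From ICs: $A_1=1$.
So $u(x,\tau) = \sin(x) \cos(\tau/2)$, and $w(x,\tau) = e^{-2x}u(x,\tau)$.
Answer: $w(x, \tau) = e^{-2 x} \sin(x) \cos(\tau/2)$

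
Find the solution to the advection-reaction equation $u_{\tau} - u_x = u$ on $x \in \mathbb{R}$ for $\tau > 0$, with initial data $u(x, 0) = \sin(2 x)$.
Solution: Substitute $u = e^{\tau}w$, i.e. $w = e^{-\tau}u$.
By the product rule, $u_{\tau} = e^{\tau}(w_{\tau} + w)$, $u_x = e^{\tau}w_x$.
Substituting into the PDE and dividing by $e^{\tau}$: $w_{\tau} + w - w_x = w$.
The lower-order terms cancel, leaving the standard advection equation $w_{\tau} - w_x = 0$.
Initial data for $w$: $w(x,0) = u(x,0) = \sin(2 x)$.
Solve for $w$:
  By method of characteristics (waves move left with speed 1):
  Along characteristics $x + \tau =$ const, $w$ is constant, so $w(x,\tau) = f(x + \tau)$ with $f = w( \cdot , 0)$.
Hence $w(x,\tau) = \sin(2 x + 2 \tau)$.
Transform back: $u(x,\tau) = e^{\tau}w(x,\tau)$.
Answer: $u(x, \tau) = e^{\tau} \sin(2 \tau + 2 x)$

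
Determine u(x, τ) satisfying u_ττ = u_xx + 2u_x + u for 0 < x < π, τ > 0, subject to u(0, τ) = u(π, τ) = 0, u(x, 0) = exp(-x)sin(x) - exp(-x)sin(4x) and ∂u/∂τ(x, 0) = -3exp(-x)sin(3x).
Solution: Substitute u = exp(-x)w.
Then u_x = exp(-x)(w_x - w), u_xx = exp(-x)(w_xx - 2w_x + w), u_ττ = exp(-x)w_ττ; substituting and dividing by exp(-x), the lower-order terms cancel: w_ττ = w_xx (standard wave equation).
Data for w: w(x,0) = exp(x)u(x,0) = sin(x) - sin(4x); w_τ(x,0) = exp(x)u_τ(x,0) = -3sin(3x). The boundary conditions carry over: w(0,τ) = w(π,τ) = 0.
Separating variables: w = Σ [A_n cos(ω_n τ) + B_n sin(ω_n τ)] sin(nx), ω_n = n. From ICs (B_n = velocity coefficient / ω_n): A_1=1, A_4=-1, B_3=-1.
So w(x,τ) = sin(x)cos(τ) - sin(3x)sin(3τ) - sin(4x)cos(4τ), and u(x,τ) = exp(-x)w(x,τ).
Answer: u(x, τ) = exp(-x)sin(x)cos(τ) - exp(-x)sin(3x)sin(3τ) - exp(-x)sin(4x)cos(4τ)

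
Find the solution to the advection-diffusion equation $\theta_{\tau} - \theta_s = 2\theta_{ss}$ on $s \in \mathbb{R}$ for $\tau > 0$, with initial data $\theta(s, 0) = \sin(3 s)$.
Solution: Change to a moving frame: let $\eta = s + \tau$, $\sigma = \tau$ and write $\theta(s,\tau) = u(\eta,\sigma)$.
By the chain rule $\theta_{\tau} = u_{\sigma} + u_{\eta}$, $\theta_s = u_{\eta}$, $\theta_{ss} = u_{\eta\eta}$.
Then $\theta_{\tau} - \theta_s = u_{\sigma}$: the advection term cancels and the PDE becomes the heat equation $u_{\sigma} = 2u_{\eta\eta}$ on $\eta \in \mathbb{R}$.
Initial data: $u(\eta,0) = \theta(\eta,0) = \sin(3 \eta)$.
On $\eta \in \mathbb{R}$ each mode satisfies $(\sin(n\eta))'' = -n^2 \sin(n\eta)$, so $e^{-2n^2\sigma} \sin(n\eta)$ solves the heat equation; by superposition $u(\eta,\sigma) = \sum c_n e^{-2n^2\sigma} \sin(n\eta)$.
Reading off the coefficients: $c_3=1$, so $u(\eta,\sigma) = e^{-18 \sigma} \sin(3 \eta)$.
Substituting back $\eta = s + \tau$, $\sigma = \tau$: $\theta(s,\tau) = u(s + \tau, \tau)$.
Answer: $\theta(s, \tau) = e^{-18 \tau} \sin(3 \tau + 3 s)$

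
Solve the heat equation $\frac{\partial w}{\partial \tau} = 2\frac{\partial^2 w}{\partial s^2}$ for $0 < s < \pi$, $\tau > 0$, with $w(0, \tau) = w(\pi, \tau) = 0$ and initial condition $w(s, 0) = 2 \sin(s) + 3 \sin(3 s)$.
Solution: Using separation of variables $w = X(s)T(\tau)$:
Eigenfunctions: $\sin(ns)$, $n = 1, 2, 3, \ldots$
General solution: $w(s, \tau) = \sum c_n \sin(ns) e^{-2n^2 \tau}$
Matching $w(s,0) = 2 \sin(s) + 3 \sin(3 s)$ term by term: $c_1=2, c_3=3$.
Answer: $w(s, \tau) = 2 e^{-2 \tau} \sin(s) + 3 e^{-18 \tau} \sin(3 s)$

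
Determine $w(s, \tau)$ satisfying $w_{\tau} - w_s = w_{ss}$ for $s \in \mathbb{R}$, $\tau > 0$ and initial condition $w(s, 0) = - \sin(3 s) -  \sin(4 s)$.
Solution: Change to a moving frame: let $\eta = s + \tau$, $\sigma = \tau$ and write $w(s,\tau) = u(\eta,\sigma)$.
By the chain rule $w_{\tau} = u_{\sigma} + u_{\eta}$, $w_s = u_{\eta}$, $w_{ss} = u_{\eta\eta}$.
Then $w_{\tau} - w_s = u_{\sigma}$: the advection term cancels and the PDE becomes the heat equation $u_{\sigma} = u_{\eta\eta}$ on $\eta \in \mathbb{R}$.
Initial data: $u(\eta,0) = w(\eta,0) = - \sin(3 \eta) - \sin(4 \eta)$.
On $\eta \in \mathbb{R}$ each mode satisfies $(\sin(n\eta))'' = -n^2 \sin(n\eta)$, so $e^{-n^2\sigma} \sin(n\eta)$ solves the heat equation; by superposition $u(\eta,\sigma) = \sum c_n e^{-n^2\sigma} \sin(n\eta)$.
Reading off the coefficients: $c_3=-1, c_4=-1$, so $u(\eta,\sigma) = - e^{-9 \sigma} \sin(3 \eta) - e^{-16 \sigma} \sin(4 \eta)$.
Substituting back $\eta = s + \tau$, $\sigma = \tau$: $w(s,\tau) = u(s + \tau, \tau)$.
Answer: $w(s, \tau) = - e^{-9 \tau} \sin(3 \tau + 3 s) -  e^{-16 \tau} \sin(4 \tau + 4 s)$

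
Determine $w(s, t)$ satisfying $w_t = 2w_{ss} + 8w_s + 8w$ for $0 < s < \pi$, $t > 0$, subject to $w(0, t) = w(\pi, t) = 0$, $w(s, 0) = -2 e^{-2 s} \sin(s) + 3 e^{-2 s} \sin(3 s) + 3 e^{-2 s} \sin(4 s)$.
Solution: Substitute $w = e^{-2s}u$.
Then $w_s = e^{-2s}(u_s - 2u)$, $w_{ss} = e^{-2s}(u_{ss} - 4u_s + 4u)$, $w_t = e^{-2s}u_t$; substituting and dividing by $e^{-2s}$, the lower-order terms cancel: $u_t = 2u_{ss}$ (standard heat equation).
Data for $u$: $u(s,0) = e^{2s}w(s,0) = -2 \sin(s) + 3 \sin(3 s) + 3 \sin(4 s)$. The boundary conditions carry over: $u(0,t) = u(\pi,t) = 0$.
Separating variables: $u = \sum c_n e^{-2n^2t} \sin(ns)$. From $u(s,0) = -2 \sin(s) + 3 \sin(3 s) + 3 \sin(4 s)$: $c_1=-2, c_3=3, c_4=3$.
So $u(s,t) = -2 e^{-2 t} \sin(s) + 3 e^{-18 t} \sin(3 s) + 3 e^{-32 t} \sin(4 s)$, and $w(s,t) = e^{-2s}u(s,t)$.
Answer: $w(s, t) = -2 e^{-2 s} e^{-2 t} \sin(s) + 3 e^{-2 s} e^{-18 t} \sin(3 s) + 3 e^{-2 s} e^{-32 t} \sin(4 s)$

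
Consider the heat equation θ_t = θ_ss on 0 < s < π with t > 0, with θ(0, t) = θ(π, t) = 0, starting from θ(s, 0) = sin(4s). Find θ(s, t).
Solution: Using separation of variables θ = X(s)G(t):
Eigenfunctions: sin(ns), n = 1, 2, 3, ...
General solution: θ(s, t) = Σ c_n sin(ns) exp(-n² t)
Matching θ(s,0) = sin(4s) term by term: c_4=1.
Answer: θ(s, t) = exp(-16t)sin(4s)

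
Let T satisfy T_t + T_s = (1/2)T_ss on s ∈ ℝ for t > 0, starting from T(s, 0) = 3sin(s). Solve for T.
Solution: Change to a moving frame: let η = s - t, σ = t and write T(s,t) = u(η,σ).
By the chain rule T_t = u_σ - u_η, T_s = u_η, T_ss = u_ηη.
Then T_t + T_s = u_σ: the advection term cancels and the PDE becomes the heat equation u_σ = (1/2)u_ηη on η ∈ ℝ.
Initial data: u(η,0) = T(η,0) = 3sin(η).
On η ∈ ℝ each mode satisfies (sin(nη))″ = -n² sin(nη), so exp(-n²σ/2) sin(nη) solves the heat equation; by superposition u(η,σ) = Σ c_n exp(-n²σ/2) sin(nη).
Reading off the coefficients: c_1=3, so u(η,σ) = 3exp(-σ/2)sin(η).
Substituting back η = s - t, σ = t: T(s,t) = u(s - t, t).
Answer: T(s, t) = 3exp(-t/2)sin(s - t)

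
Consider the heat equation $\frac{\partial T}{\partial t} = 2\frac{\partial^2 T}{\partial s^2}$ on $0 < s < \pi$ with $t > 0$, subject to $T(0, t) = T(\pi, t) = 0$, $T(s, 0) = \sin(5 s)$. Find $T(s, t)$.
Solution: Using separation of variables $T = X(s)G(t)$:
Eigenfunctions: $\sin(ns)$, $n = 1, 2, 3, \ldots$
General solution: $T(s, t) = \sum c_n \sin(ns) e^{-2n^2 t}$
Matching $T(s,0) = \sin(5 s)$ term by term: $c_5=1$.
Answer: $T(s, t) = e^{-50 t} \sin(5 s)$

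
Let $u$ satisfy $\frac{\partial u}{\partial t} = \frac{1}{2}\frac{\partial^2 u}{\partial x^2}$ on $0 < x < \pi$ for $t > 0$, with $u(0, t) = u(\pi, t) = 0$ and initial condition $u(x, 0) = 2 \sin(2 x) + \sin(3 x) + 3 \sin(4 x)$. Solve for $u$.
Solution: Separating variables: $u = \sum c_n e^{-n^2t/2} \sin(nx)$. From $u(x,0) = 2 \sin(2 x) + \sin(3 x) + 3 \sin(4 x)$: $c_2=2, c_3=1, c_4=3$.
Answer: $u(x, t) = 2 e^{-2 t} \sin(2 x) + 3 e^{-8 t} \sin(4 x) + e^{-9 t/2} \sin(3 x)$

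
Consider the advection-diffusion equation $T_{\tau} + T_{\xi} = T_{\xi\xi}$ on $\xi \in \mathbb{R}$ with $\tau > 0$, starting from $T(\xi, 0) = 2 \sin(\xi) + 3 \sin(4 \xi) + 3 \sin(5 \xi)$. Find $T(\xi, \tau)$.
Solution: Moving frame: $\eta = \xi - \tau$, $\sigma = \tau$, $T = u(\eta,\sigma)$, so $T_{\tau} = u_{\sigma} - u_{\eta}$ and $T_{\xi\xi} = u_{\eta\eta}$.
Hence $T_{\tau} + T_{\xi} = u_{\sigma}$ and the PDE becomes the heat equation $u_{\sigma} = u_{\eta\eta}$ on $\eta \in \mathbb{R}$.
Initial data: $u(\eta,0) = T(\eta,0) = 2 \sin(\eta) + 3 \sin(4 \eta) + 3 \sin(5 \eta)$. Each mode $\sin(n\eta)$ decays as $e^{-n^2\sigma}$ on $\mathbb{R}$, so $u(\eta,\sigma) = \sum c_n e^{-n^2\sigma} \sin(n\eta)$ with $c_1=2, c_4=3, c_5=3$: $u(\eta,\sigma) = 2 e^{-\sigma} \sin(\eta) + 3 e^{-16 \sigma} \sin(4 \eta) + 3 e^{-25 \sigma} \sin(5 \eta)$.
Substituting back: $T(\xi,\tau) = u(\xi - \tau, \tau)$.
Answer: $T(\xi, \tau) = -2 e^{-\tau} \sin(\tau - \xi) - 3 e^{-16 \tau} \sin(4 \tau - 4 \xi) - 3 e^{-25 \tau} \sin(5 \tau - 5 \xi)$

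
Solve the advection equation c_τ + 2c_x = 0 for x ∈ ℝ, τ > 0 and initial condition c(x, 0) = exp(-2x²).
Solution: By characteristics (dx/dτ = 2), c(x,τ) = f(x - 2τ) with f = c(·, 0).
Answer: c(x, τ) = exp(-2(x - 2τ)²)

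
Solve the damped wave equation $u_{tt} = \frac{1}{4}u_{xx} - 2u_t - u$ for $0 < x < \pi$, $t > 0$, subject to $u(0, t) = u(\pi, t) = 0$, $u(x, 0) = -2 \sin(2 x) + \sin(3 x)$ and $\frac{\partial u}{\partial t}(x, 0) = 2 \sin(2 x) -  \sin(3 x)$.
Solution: Substitute $u = e^{-t}w$, i.e. $w = e^{t}u$.
By the product rule, $u_t = e^{-t}(w_t - w)$, $u_{tt} = e^{-t}(w_{tt} - 2w_t + w)$, $u_{xx} = e^{-t}w_{xx}$.
Substituting into the PDE and dividing by $e^{-t}$: $w_{tt} - 2w_t + w = \frac{1}{4}w_{xx} - 2(w_t - w) - w$.
The lower-order terms cancel, leaving the standard wave equation $w_{tt} = \frac{1}{4}w_{xx}$.
Initial data for $w$: $w(x,0) = u(x,0) = -2 \sin(2 x) + \sin(3 x)$; $w_t(x,0) = u_t(x,0) + u(x,0) = 0$. The boundary conditions carry over: $w(0,t) = w(\pi,t) = 0$.
Solve for $w$:
  Using separation of variables $w = X(x)T(t)$:
  Eigenfunctions: $\sin(nx)$, $n = 1, 2, 3, \ldots$
  General solution: $w(x, t) = \sum [A_n \cos(n t/2) + B_n \sin(n t/2)] \sin(nx)$
  From $w(x,0) = -2 \sin(2 x) + \sin(3 x)$: $A_2=-2, A_3=1$. From $w_t(x,0) = 0$: all $B_n = 0$.
Hence $w(x,t) = -2 \sin(2 x) \cos(t) + \sin(3 x) \cos(3 t/2)$.
Transform back: $u(x,t) = e^{-t}w(x,t)$.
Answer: $u(x, t) = -2 e^{-t} \sin(2 x) \cos(t) + e^{-t} \sin(3 x) \cos(3 t/2)$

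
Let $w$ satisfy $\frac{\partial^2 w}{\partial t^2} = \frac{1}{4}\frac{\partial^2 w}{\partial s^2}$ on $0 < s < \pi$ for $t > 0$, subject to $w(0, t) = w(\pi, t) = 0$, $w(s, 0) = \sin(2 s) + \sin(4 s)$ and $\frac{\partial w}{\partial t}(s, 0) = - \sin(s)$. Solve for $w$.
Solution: Using separation of variables $w = X(s)T(t)$:
Eigenfunctions: $\sin(ns)$, $n = 1, 2, 3, \ldots$
General solution: $w(s, t) = \sum [A_n \cos(n t/2) + B_n \sin(n t/2)] \sin(ns)$
From $w(s,0) = \sin(2 s) + \sin(4 s)$: $A_2=1, A_4=1$. From $w_t(s,0) = - \sin(s)$, using $w_t(s,0) = \sum \omega_n B_n \sin(ns)$ with $\omega_n = n/2$: $B_1 = (-1)/(1/2) = -2$.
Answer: $w(s, t) = -2 \sin(s) \sin(t/2) + \sin(2 s) \cos(t) + \sin(4 s) \cos(2 t)$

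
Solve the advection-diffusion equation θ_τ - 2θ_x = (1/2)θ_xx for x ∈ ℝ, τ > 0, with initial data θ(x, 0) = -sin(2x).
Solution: Moving frame: η = x + 2τ, σ = τ, θ = u(η,σ), so θ_τ = u_σ + 2u_η and θ_xx = u_ηη.
Hence θ_τ - 2θ_x = u_σ and the PDE becomes the heat equation u_σ = (1/2)u_ηη on η ∈ ℝ.
Initial data: u(η,0) = θ(η,0) = -sin(2η). Each mode sin(nη) decays as exp(-n²σ/2) on ℝ, so u(η,σ) = Σ c_n exp(-n²σ/2) sin(nη) with c_2=-1: u(η,σ) = -exp(-2σ)sin(2η).
Substituting back: θ(x,τ) = u(x + 2τ, τ).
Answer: θ(x, τ) = -exp(-2τ)sin(2x + 4τ)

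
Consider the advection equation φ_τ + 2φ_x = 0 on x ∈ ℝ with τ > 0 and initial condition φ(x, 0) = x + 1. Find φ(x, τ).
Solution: By method of characteristics (waves move right with speed 2):
Along characteristics x - 2τ = const, φ is constant, so φ(x,τ) = f(x - 2τ) with f = φ(·, 0).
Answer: φ(x, τ) = x - 2τ + 1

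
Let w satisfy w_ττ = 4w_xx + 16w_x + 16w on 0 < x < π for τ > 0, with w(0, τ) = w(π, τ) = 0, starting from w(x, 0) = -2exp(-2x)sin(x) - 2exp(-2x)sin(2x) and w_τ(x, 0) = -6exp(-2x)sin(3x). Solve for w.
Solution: Substitute w = exp(-2x)u, i.e. u = exp(2x)w.
By the product rule, w_x = exp(-2x)(u_x - 2u), w_xx = exp(-2x)(u_xx - 4u_x + 4u), w_ττ = exp(-2x)u_ττ.
Substituting into the PDE and dividing by exp(-2x): u_ττ = 4(u_xx - 4u_x + 4u) + 16(u_x - 2u) + 16u.
The lower-order terms cancel, leaving the standard wave equation u_ττ = 4u_xx.
Initial data for u: u(x,0) = exp(2x)w(x,0) = -2sin(x) - 2sin(2x); u_τ(x,0) = exp(2x)w_τ(x,0) = -6sin(3x). The boundary conditions carry over: u(0,τ) = u(π,τ) = 0.
Solve for u:
  Using separation of variables u = X(x)T(τ):
  Eigenfunctions: sin(nx), n = 1, 2, 3, ...
  General solution: u(x, τ) = Σ [A_n cos(2n τ) + B_n sin(2n τ)] sin(nx)
  From u(x,0) = -2sin(x) - 2sin(2x): A_1=-2, A_2=-2. From u_τ(x,0) = -6sin(3x), using u_τ(x,0) = Σ ω_n B_n sin(nx) with ω_n = 2n: B_3 = (-6)/6 = -1.
Hence u(x,τ) = -2sin(x)cos(2τ) - 2sin(2x)cos(4τ) - sin(3x)sin(6τ).
Transform back: w(x,τ) = exp(-2x)u(x,τ).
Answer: w(x, τ) = -2exp(-2x)sin(x)cos(2τ) - 2exp(-2x)sin(2x)cos(4τ) - exp(-2x)sin(3x)sin(6τ)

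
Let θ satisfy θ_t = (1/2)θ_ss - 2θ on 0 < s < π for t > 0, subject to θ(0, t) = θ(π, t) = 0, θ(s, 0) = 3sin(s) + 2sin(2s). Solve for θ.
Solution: Substitute θ = exp(-2t)u, i.e. u = exp(2t)θ.
By the product rule, θ_t = exp(-2t)(u_t - 2u), θ_ss = exp(-2t)u_ss.
Substituting into the PDE and dividing by exp(-2t): u_t - 2u = (1/2)u_ss - 2u.
The lower-order terms cancel, leaving the standard heat equation u_t = (1/2)u_ss.
Initial data for u: u(s,0) = θ(s,0) = 3sin(s) + 2sin(2s). The boundary conditions carry over: u(0,t) = u(π,t) = 0.
Solve for u:
  Using separation of variables u = X(s)G(t):
  Eigenfunctions: sin(ns), n = 1, 2, 3, ...
  General solution: u(s, t) = Σ c_n sin(ns) exp(-n² t/2)
  Matching u(s,0) = 3sin(s) + 2sin(2s) term by term: c_1=3, c_2=2.
Hence u(s,t) = 2exp(-2t)sin(2s) + 3exp(-t/2)sin(s).
Transform back: θ(s,t) = exp(-2t)u(s,t).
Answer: θ(s, t) = 2exp(-4t)sin(2s) + 3exp(-5t/2)sin(s)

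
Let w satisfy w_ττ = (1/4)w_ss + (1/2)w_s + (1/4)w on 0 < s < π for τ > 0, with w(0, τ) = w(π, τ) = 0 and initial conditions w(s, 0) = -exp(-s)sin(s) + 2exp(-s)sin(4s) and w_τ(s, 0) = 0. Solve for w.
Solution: Substitute w = exp(-s)u, i.e. u = exp(s)w.
By the product rule, w_s = exp(-s)(u_s - u), w_ss = exp(-s)(u_ss - 2u_s + u), w_ττ = exp(-s)u_ττ.
Substituting into the PDE and dividing by exp(-s): u_ττ = (1/4)(u_ss - 2u_s + u) + (1/2)(u_s - u) + (1/4)u.
The lower-order terms cancel, leaving the standard wave equation u_ττ = (1/4)u_ss.
Initial data for u: u(s,0) = exp(s)w(s,0) = -sin(s) + 2sin(4s); u_τ(s,0) = exp(s)w_τ(s,0) = 0. The boundary conditions carry over: u(0,τ) = u(π,τ) = 0.
Solve for u:
  Using separation of variables u = X(s)T(τ):
  Eigenfunctions: sin(ns), n = 1, 2, 3, ...
  General solution: u(s, τ) = Σ [A_n cos(n τ/2) + B_n sin(n τ/2)] sin(ns)
  From u(s,0) = -sin(s) + 2sin(4s): A_1=-1, A_4=2. From u_τ(s,0) = 0: all B_n = 0.
Hence u(s,τ) = -sin(s)cos(τ/2) + 2sin(4s)cos(2τ).
Transform back: w(s,τ) = exp(-s)u(s,τ).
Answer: w(s, τ) = -exp(-s)sin(s)cos(τ/2) + 2exp(-s)sin(4s)cos(2τ)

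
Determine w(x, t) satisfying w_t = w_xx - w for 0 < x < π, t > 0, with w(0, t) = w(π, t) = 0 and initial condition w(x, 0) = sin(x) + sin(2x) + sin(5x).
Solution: Substitute w = exp(-t)u, i.e. u = exp(t)w.
By the product rule, w_t = exp(-t)(u_t - u), w_xx = exp(-t)u_xx.
Substituting into the PDE and dividing by exp(-t): u_t - u = u_xx - u.
The lower-order terms cancel, leaving the standard heat equation u_t = u_xx.
Initial data for u: u(x,0) = w(x,0) = sin(x) + sin(2x) + sin(5x). The boundary conditions carry over: u(0,t) = u(π,t) = 0.
Solve for u:
  Using separation of variables u = X(x)T(t):
  Eigenfunctions: sin(nx), n = 1, 2, 3, ...
  General solution: u(x, t) = Σ c_n sin(nx) exp(-n² t)
  Matching u(x,0) = sin(x) + sin(2x) + sin(5x) term by term: c_1=1, c_2=1, c_5=1.
Hence u(x,t) = exp(-t)sin(x) + exp(-4t)sin(2x) + exp(-25t)sin(5x).
Transform back: w(x,t) = exp(-t)u(x,t).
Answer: w(x, t) = exp(-2t)sin(x) + exp(-5t)sin(2x) + exp(-26t)sin(5x)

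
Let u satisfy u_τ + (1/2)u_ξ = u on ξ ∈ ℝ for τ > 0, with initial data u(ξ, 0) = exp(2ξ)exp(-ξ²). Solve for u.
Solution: Substitute u = exp(2ξ)w.
Then u_ξ = exp(2ξ)(w_ξ + 2w), u_τ = exp(2ξ)w_τ; substituting and dividing by exp(2ξ), the lower-order terms cancel: w_τ + (1/2)w_ξ = 0 (standard advection equation).
Data for w: w(ξ,0) = exp(-2ξ)u(ξ,0) = exp(-ξ²).
By characteristics (dξ/dτ = 1/2), w(ξ,τ) = f(ξ - (1/2)τ) with f = w(·, 0).
So w(ξ,τ) = exp(-(ξ - τ/2)²), and u(ξ,τ) = exp(2ξ)w(ξ,τ).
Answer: u(ξ, τ) = exp(2ξ)exp(-(ξ - τ/2)²)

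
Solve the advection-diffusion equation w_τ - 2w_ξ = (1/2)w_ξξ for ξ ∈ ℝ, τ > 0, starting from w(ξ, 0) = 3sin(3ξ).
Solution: Moving frame: η = ξ + 2τ, σ = τ, w = u(η,σ), so w_τ = u_σ + 2u_η and w_ξξ = u_ηη.
Hence w_τ - 2w_ξ = u_σ and the PDE becomes the heat equation u_σ = (1/2)u_ηη on η ∈ ℝ.
Initial data: u(η,0) = w(η,0) = 3sin(3η). Each mode sin(nη) decays as exp(-n²σ/2) on ℝ, so u(η,σ) = Σ c_n exp(-n²σ/2) sin(nη) with c_3=3: u(η,σ) = 3exp(-9σ/2)sin(3η).
Substituting back: w(ξ,τ) = u(ξ + 2τ, τ).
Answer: w(ξ, τ) = 3exp(-9τ/2)sin(3ξ + 6τ)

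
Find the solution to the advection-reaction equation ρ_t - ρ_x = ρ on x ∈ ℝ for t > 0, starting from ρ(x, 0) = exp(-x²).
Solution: Substitute ρ = exp(t)u, i.e. u = exp(-t)ρ.
By the product rule, ρ_t = exp(t)(u_t + u), ρ_x = exp(t)u_x.
Substituting into the PDE and dividing by exp(t): u_t + u - u_x = u.
The lower-order terms cancel, leaving the standard advection equation u_t - u_x = 0.
Initial data for u: u(x,0) = ρ(x,0) = exp(-x²).
Solve for u:
  By method of characteristics (waves move left with speed 1):
  Along characteristics x + t = const, u is constant, so u(x,t) = f(x + t) with f = u(·, 0).
Hence u(x,t) = exp(-(t + x)²).
Transform back: ρ(x,t) = exp(t)u(x,t).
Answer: ρ(x, t) = exp(t)exp(-(t + x)²)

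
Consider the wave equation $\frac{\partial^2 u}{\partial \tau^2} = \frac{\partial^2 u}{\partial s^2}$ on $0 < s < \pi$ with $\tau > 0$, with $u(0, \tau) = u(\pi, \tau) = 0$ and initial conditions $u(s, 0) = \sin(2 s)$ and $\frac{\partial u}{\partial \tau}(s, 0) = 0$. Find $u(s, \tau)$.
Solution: Using separation of variables $u = X(s)T(\tau)$:
Eigenfunctions: $\sin(ns)$, $n = 1, 2, 3, \ldots$
General solution: $u(s, \tau) = \sum [A_n \cos(n \tau) + B_n \sin(n \tau)] \sin(ns)$
From $u(s,0) = \sin(2 s)$: $A_2=1$. From $u_{\tau}(s,0) = 0$: all $B_n = 0$.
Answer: $u(s, \tau) = \sin(2 s) \cos(2 \tau)$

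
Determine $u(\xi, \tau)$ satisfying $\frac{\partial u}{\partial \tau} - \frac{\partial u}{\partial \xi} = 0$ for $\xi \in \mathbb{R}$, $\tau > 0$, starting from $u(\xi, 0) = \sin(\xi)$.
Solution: By characteristics ($d\xi/d\tau = -1$), $u(\xi,\tau) = f(\xi + \tau)$ with $f = u( \cdot , 0)$.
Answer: $u(\xi, \tau) = \sin(\tau + \xi)$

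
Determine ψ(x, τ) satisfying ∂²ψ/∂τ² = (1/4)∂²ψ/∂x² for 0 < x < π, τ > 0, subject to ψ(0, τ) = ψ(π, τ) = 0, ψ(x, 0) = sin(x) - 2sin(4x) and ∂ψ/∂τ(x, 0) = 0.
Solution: Separating variables: ψ = Σ [A_n cos(ω_n τ) + B_n sin(ω_n τ)] sin(nx), ω_n = n/2. From ICs: A_1=1, A_4=-2.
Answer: ψ(x, τ) = sin(x)cos(τ/2) - 2sin(4x)cos(2τ)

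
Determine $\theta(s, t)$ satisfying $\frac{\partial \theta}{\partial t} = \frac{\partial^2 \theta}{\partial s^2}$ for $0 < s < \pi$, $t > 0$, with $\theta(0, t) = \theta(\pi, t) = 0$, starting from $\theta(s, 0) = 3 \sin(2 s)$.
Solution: Separating variables: $\theta = \sum c_n e^{-n^2t} \sin(ns)$. From $\theta(s,0) = 3 \sin(2 s)$: $c_2=3$.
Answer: $\theta(s, t) = 3 e^{-4 t} \sin(2 s)$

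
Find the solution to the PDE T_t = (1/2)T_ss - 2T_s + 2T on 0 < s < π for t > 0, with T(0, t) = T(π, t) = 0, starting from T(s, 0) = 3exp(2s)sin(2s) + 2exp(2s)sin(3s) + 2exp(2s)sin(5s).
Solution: Substitute T = exp(2s)u.
Then T_s = exp(2s)(u_s + 2u), T_ss = exp(2s)(u_ss + 4u_s + 4u), T_t = exp(2s)u_t; substituting and dividing by exp(2s), the lower-order terms cancel: u_t = (1/2)u_ss (standard heat equation).
Data for u: u(s,0) = exp(-2s)T(s,0) = 3sin(2s) + 2sin(3s) + 2sin(5s). The boundary conditions carry over: u(0,t) = u(π,t) = 0.
Separating variables: u = Σ c_n exp(-n²t/2) sin(ns). From u(s,0) = 3sin(2s) + 2sin(3s) + 2sin(5s): c_2=3, c_3=2, c_5=2.
So u(s,t) = 3exp(-2t)sin(2s) + 2exp(-9t/2)sin(3s) + 2exp(-25t/2)sin(5s), and T(s,t) = exp(2s)u(s,t).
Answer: T(s, t) = 3exp(2s)exp(-2t)sin(2s) + 2exp(2s)exp(-9t/2)sin(3s) + 2exp(2s)exp(-25t/2)sin(5s)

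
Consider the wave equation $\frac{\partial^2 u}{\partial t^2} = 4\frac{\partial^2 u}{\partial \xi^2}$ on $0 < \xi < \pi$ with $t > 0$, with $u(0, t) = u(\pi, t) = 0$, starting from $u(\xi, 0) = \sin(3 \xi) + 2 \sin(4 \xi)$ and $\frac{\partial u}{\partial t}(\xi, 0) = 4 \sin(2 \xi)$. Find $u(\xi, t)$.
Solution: Separating variables: $u = \sum [A_n \cos(\omega_n t) + B_n \sin(\omega_n t)] \sin(n\xi)$, $\omega_n = 2n$. From ICs ($B_n$ = velocity coefficient / $\omega_n$): $A_3=1, A_4=2, B_2=1$.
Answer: $u(\xi, t) = \sin(2 \xi) \sin(4 t) + \sin(3 \xi) \cos(6 t) + 2 \sin(4 \xi) \cos(8 t)$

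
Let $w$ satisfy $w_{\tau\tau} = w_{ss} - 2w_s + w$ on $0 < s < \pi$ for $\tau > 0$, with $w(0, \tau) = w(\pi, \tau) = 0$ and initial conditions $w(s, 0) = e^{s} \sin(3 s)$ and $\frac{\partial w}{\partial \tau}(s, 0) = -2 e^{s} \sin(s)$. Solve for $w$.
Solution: Substitute $w = e^{s}u$.
Then $w_s = e^{s}(u_s + u)$, $w_{ss} = e^{s}(u_{ss} + 2u_s + u)$, $w_{\tau\tau} = e^{s}u_{\tau\tau}$; substituting and dividing by $e^{s}$, the lower-order terms cancel: $u_{\tau\tau} = u_{ss}$ (standard wave equation).
Data for $u$: $u(s,0) = e^{-s}w(s,0) = \sin(3 s)$; $u_{\tau}(s,0) = e^{-s}w_{\tau}(s,0) = -2 \sin(s)$. The boundary conditions carry over: $u(0,\tau) = u(\pi,\tau) = 0$.
Separating variables: $u = \sum [A_n \cos(\omega_n \tau) + B_n \sin(\omega_n \tau)] \sin(ns)$, $\omega_n = n$. From ICs ($B_n$ = velocity coefficient / $\omega_n$): $A_3=1, B_1=-2$.
So $u(s,\tau) = -2 \sin(s) \sin(\tau) + \sin(3 s) \cos(3 \tau)$, and $w(s,\tau) = e^{s}u(s,\tau)$.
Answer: $w(s, \tau) = -2 e^{s} \sin(\tau) \sin(s) + e^{s} \sin(3 s) \cos(3 \tau)$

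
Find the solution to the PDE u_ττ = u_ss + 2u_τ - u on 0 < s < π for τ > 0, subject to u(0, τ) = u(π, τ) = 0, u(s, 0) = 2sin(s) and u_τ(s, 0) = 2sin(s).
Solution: Substitute u = exp(τ)w.
Then u_τ = exp(τ)(w_τ + w), u_ττ = exp(τ)(w_ττ + 2w_τ + w), u_ss = exp(τ)w_ss; substituting and dividing by exp(τ), the lower-order terms cancel: w_ττ = w_ss (standard wave equation).
Data for w: w(s,0) = u(s,0) = 2sin(s); w_τ(s,0) = u_τ(s,0) - u(s,0) = 0. The boundary conditions carry over: w(0,τ) = w(π,τ) = 0.
Separating variables: w = Σ [A_n cos(ω_n τ) + B_n sin(ω_n τ)] sin(ns), ω_n = n. From ICs: A_1=2.
So w(s,τ) = 2sin(s)cos(τ), and u(s,τ) = exp(τ)w(s,τ).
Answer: u(s, τ) = 2exp(τ)sin(s)cos(τ)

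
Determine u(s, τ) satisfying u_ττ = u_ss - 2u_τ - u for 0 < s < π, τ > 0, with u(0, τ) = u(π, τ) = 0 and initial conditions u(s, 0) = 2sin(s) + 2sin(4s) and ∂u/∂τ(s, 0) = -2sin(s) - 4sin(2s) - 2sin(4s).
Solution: Substitute u = exp(-τ)w, i.e. w = exp(τ)u.
By the product rule, u_τ = exp(-τ)(w_τ - w), u_ττ = exp(-τ)(w_ττ - 2w_τ + w), u_ss = exp(-τ)w_ss.
Substituting into the PDE and dividing by exp(-τ): w_ττ - 2w_τ + w = w_ss - 2(w_τ - w) - w.
The lower-order terms cancel, leaving the standard wave equation w_ττ = w_ss.
Initial data for w: w(s,0) = u(s,0) = 2sin(s) + 2sin(4s); w_τ(s,0) = u_τ(s,0) + u(s,0) = -4sin(2s). The boundary conditions carry over: w(0,τ) = w(π,τ) = 0.
Solve for w:
  Using separation of variables w = X(s)T(τ):
  Eigenfunctions: sin(ns), n = 1, 2, 3, ...
  General solution: w(s, τ) = Σ [A_n cos(n τ) + B_n sin(n τ)] sin(ns)
  From w(s,0) = 2sin(s) + 2sin(4s): A_1=2, A_4=2. From w_τ(s,0) = -4sin(2s), using w_τ(s,0) = Σ ω_n B_n sin(ns) with ω_n = n: B_2 = (-4)/2 = -2.
Hence w(s,τ) = 2sin(s)cos(τ) - 2sin(2s)sin(2τ) + 2sin(4s)cos(4τ).
Transform back: u(s,τ) = exp(-τ)w(s,τ).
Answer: u(s, τ) = 2exp(-τ)sin(s)cos(τ) - 2exp(-τ)sin(2s)sin(2τ) + 2exp(-τ)sin(4s)cos(4τ)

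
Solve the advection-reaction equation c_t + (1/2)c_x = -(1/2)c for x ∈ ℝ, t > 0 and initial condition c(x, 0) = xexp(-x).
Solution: Substitute c = exp(-x)u.
Then c_x = exp(-x)(u_x - u), c_t = exp(-x)u_t; substituting and dividing by exp(-x), the lower-order terms cancel: u_t + (1/2)u_x = 0 (standard advection equation).
Data for u: u(x,0) = exp(x)c(x,0) = x.
By characteristics (dx/dt = 1/2), u(x,t) = f(x - (1/2)t) with f = u(·, 0).
So u(x,t) = -(1/2)t + x, and c(x,t) = exp(-x)u(x,t).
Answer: c(x, t) = -(1/2)texp(-x) + xexp(-x)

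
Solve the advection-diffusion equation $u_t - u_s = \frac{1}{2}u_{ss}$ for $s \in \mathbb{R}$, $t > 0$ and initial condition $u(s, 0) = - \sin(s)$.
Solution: Moving frame: $\eta = s + t$, $\sigma = t$, $u = w(\eta,\sigma)$, so $u_t = w_{\sigma} + w_{\eta}$ and $u_{ss} = w_{\eta\eta}$.
Hence $u_t - u_s = w_{\sigma}$ and the PDE becomes the heat equation $w_{\sigma} = \frac{1}{2}w_{\eta\eta}$ on $\eta \in \mathbb{R}$.
Initial data: $w(\eta,0) = u(\eta,0) = - \sin(\eta)$. Each mode $\sin(n\eta)$ decays as $e^{-n^2\sigma/2}$ on $\mathbb{R}$, so $w(\eta,\sigma) = \sum c_n e^{-n^2\sigma/2} \sin(n\eta)$ with $c_1=-1$: $w(\eta,\sigma) = - e^{-\sigma/2} \sin(\eta)$.
Substituting back: $u(s,t) = w(s + t, t)$.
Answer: $u(s, t) = - e^{-t/2} \sin(s + t)$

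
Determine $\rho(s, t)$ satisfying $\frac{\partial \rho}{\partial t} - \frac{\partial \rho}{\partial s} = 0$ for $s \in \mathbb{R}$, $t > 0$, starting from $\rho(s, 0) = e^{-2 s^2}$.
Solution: By method of characteristics (waves move left with speed 1):
Along characteristics $s + t =$ const, $\rho$ is constant, so $\rho(s,t) = f(s + t)$ with $f = \rho( \cdot , 0)$.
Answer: $\rho(s, t) = e^{-2 (s + t)^2}$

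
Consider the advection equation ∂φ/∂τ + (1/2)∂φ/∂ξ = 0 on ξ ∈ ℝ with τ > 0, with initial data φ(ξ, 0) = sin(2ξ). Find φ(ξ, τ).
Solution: By method of characteristics (waves move right with speed 1/2):
Along characteristics ξ - (1/2)τ = const, φ is constant, so φ(ξ,τ) = f(ξ - (1/2)τ) with f = φ(·, 0).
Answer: φ(ξ, τ) = sin(2ξ - τ)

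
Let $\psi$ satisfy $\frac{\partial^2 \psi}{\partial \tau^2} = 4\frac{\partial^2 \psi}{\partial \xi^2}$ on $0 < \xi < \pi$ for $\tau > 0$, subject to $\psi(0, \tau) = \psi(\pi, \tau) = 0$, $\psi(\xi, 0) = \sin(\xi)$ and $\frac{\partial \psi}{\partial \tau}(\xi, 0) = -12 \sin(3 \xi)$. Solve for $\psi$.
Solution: Separating variables: $\psi = \sum [A_n \cos(\omega_n \tau) + B_n \sin(\omega_n \tau)] \sin(n\xi)$, $\omega_n = 2n$. From ICs ($B_n$ = velocity coefficient / $\omega_n$): $A_1=1, B_3=-2$.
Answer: $\psi(\xi, \tau) = -2 \sin(6 \tau) \sin(3 \xi) + \sin(\xi) \cos(2 \tau)$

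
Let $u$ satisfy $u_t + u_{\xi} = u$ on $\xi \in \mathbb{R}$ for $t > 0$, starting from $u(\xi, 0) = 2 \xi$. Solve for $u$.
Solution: Substitute $u = e^{t}w$, i.e. $w = e^{-t}u$.
By the product rule, $u_t = e^{t}(w_t + w)$, $u_{\xi} = e^{t}w_{\xi}$.
Substituting into the PDE and dividing by $e^{t}$: $w_t + w + w_{\xi} = w$.
The lower-order terms cancel, leaving the standard advection equation $w_t + w_{\xi} = 0$.
Initial data for $w$: $w(\xi,0) = u(\xi,0) = 2 \xi$.
Solve for $w$:
  By method of characteristics (waves move right with speed 1):
  Along characteristics $\xi - t =$ const, $w$ is constant, so $w(\xi,t) = f(\xi - t)$ with $f = w( \cdot , 0)$.
Hence $w(\xi,t) = -2 t + 2 \xi$.
Transform back: $u(\xi,t) = e^{t}w(\xi,t)$.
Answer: $u(\xi, t) = 2 \xi e^{t} - 2 t e^{t}$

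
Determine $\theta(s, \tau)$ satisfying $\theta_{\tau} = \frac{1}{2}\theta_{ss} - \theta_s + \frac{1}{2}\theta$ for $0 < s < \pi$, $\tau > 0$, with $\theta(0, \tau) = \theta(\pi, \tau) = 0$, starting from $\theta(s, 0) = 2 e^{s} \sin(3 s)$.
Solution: Substitute $\theta = e^{s}u$.
Then $\theta_s = e^{s}(u_s + u)$, $\theta_{ss} = e^{s}(u_{ss} + 2u_s + u)$, $\theta_{\tau} = e^{s}u_{\tau}$; substituting and dividing by $e^{s}$, the lower-order terms cancel: $u_{\tau} = \frac{1}{2}u_{ss}$ (standard heat equation).
Data for $u$: $u(s,0) = e^{-s}\theta(s,0) = 2 \sin(3 s)$. The boundary conditions carry over: $u(0,\tau) = u(\pi,\tau) = 0$.
Separating variables: $u = \sum c_n e^{-n^2\tau/2} \sin(ns)$. From $u(s,0) = 2 \sin(3 s)$: $c_3=2$.
So $u(s,\tau) = 2 e^{-9 \tau/2} \sin(3 s)$, and $\theta(s,\tau) = e^{s}u(s,\tau)$.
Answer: $\theta(s, \tau) = 2 e^{-9 \tau/2} e^{s} \sin(3 s)$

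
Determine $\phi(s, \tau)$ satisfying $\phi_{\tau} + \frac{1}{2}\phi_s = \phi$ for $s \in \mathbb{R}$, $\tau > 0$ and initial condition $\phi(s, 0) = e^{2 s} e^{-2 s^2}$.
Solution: Substitute $\phi = e^{2s}u$, i.e. $u = e^{-2s}\phi$.
By the product rule, $\phi_s = e^{2s}(u_s + 2u)$, $\phi_{\tau} = e^{2s}u_{\tau}$.
Substituting into the PDE and dividing by $e^{2s}$: $u_{\tau} + \frac{1}{2}(u_s + 2u) = u$.
The lower-order terms cancel, leaving the standard advection equation $u_{\tau} + \frac{1}{2}u_s = 0$.
Initial data for $u$: $u(s,0) = e^{-2s}\phi(s,0) = e^{-2 s^2}$.
Solve for $u$:
  By method of characteristics (waves move right with speed 1/2):
  Along characteristics $s - \frac{1}{2}\tau =$ const, $u$ is constant, so $u(s,\tau) = f(s - \frac{1}{2}\tau)$ with $f = u( \cdot , 0)$.
Hence $u(s,\tau) = e^{-2 (s - \tau/2)^2}$.
Transform back: $\phi(s,\tau) = e^{2s}u(s,\tau)$.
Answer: $\phi(s, \tau) = e^{2 s} e^{-2 (-\tau/2 + s)^2}$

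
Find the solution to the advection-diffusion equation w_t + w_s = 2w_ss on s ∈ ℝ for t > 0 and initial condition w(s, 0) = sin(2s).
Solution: Moving frame: η = s - t, σ = t, w = u(η,σ), so w_t = u_σ - u_η and w_ss = u_ηη.
Hence w_t + w_s = u_σ and the PDE becomes the heat equation u_σ = 2u_ηη on η ∈ ℝ.
Initial data: u(η,0) = w(η,0) = sin(2η). Each mode sin(nη) decays as exp(-2n²σ) on ℝ, so u(η,σ) = Σ c_n exp(-2n²σ) sin(nη) with c_2=1: u(η,σ) = exp(-8σ)sin(2η).
Substituting back: w(s,t) = u(s - t, t).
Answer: w(s, t) = exp(-8t)sin(2s - 2t)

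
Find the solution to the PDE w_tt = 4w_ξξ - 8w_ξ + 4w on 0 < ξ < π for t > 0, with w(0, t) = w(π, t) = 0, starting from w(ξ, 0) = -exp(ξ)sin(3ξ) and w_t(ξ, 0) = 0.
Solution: Substitute w = exp(ξ)u, i.e. u = exp(-ξ)w.
By the product rule, w_ξ = exp(ξ)(u_ξ + u), w_ξξ = exp(ξ)(u_ξξ + 2u_ξ + u), w_tt = exp(ξ)u_tt.
Substituting into the PDE and dividing by exp(ξ): u_tt = 4(u_ξξ + 2u_ξ + u) - 8(u_ξ + u) + 4u.
The lower-order terms cancel, leaving the standard wave equation u_tt = 4u_ξξ.
Initial data for u: u(ξ,0) = exp(-ξ)w(ξ,0) = -sin(3ξ); u_t(ξ,0) = exp(-ξ)w_t(ξ,0) = 0. The boundary conditions carry over: u(0,t) = u(π,t) = 0.
Solve for u:
  Using separation of variables u = X(ξ)T(t):
  Eigenfunctions: sin(nξ), n = 1, 2, 3, ...
  General solution: u(ξ, t) = Σ [A_n cos(2n t) + B_n sin(2n t)] sin(nξ)
  From u(ξ,0) = -sin(3ξ): A_3=-1. From u_t(ξ,0) = 0: all B_n = 0.
Hence u(ξ,t) = -sin(3ξ)cos(6t).
Transform back: w(ξ,t) = exp(ξ)u(ξ,t).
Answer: w(ξ, t) = -exp(ξ)sin(3ξ)cos(6t)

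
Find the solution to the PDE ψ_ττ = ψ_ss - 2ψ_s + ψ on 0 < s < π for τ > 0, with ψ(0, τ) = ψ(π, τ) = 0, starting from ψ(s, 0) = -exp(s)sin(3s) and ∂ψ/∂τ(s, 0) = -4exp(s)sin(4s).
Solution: Substitute ψ = exp(s)u.
Then ψ_s = exp(s)(u_s + u), ψ_ss = exp(s)(u_ss + 2u_s + u), ψ_ττ = exp(s)u_ττ; substituting and dividing by exp(s), the lower-order terms cancel: u_ττ = u_ss (standard wave equation).
Data for u: u(s,0) = exp(-s)ψ(s,0) = -sin(3s); u_τ(s,0) = exp(-s)ψ_τ(s,0) = -4sin(4s). The boundary conditions carry over: u(0,τ) = u(π,τ) = 0.
Separating variables: u = Σ [A_n cos(ω_n τ) + B_n sin(ω_n τ)] sin(ns), ω_n = n. From ICs (B_n = velocity coefficient / ω_n): A_3=-1, B_4=-1.
So u(s,τ) = -sin(3s)cos(3τ) - sin(4s)sin(4τ), and ψ(s,τ) = exp(s)u(s,τ).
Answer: ψ(s, τ) = -exp(s)sin(3s)cos(3τ) - exp(s)sin(4s)sin(4τ)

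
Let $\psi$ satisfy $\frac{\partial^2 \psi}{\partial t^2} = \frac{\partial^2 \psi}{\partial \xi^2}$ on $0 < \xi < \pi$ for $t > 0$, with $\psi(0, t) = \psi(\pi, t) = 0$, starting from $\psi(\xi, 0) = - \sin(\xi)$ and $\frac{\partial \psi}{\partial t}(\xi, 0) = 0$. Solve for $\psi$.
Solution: Using separation of variables $\psi = X(\xi)T(t)$:
Eigenfunctions: $\sin(n\xi)$, $n = 1, 2, 3, \ldots$
General solution: $\psi(\xi, t) = \sum [A_n \cos(n t) + B_n \sin(n t)] \sin(n\xi)$
From $\psi(\xi,0) = - \sin(\xi)$: $A_1=-1$. From $\psi_t(\xi,0) = 0$: all $B_n = 0$.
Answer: $\psi(\xi, t) = - \sin(\xi) \cos(t)$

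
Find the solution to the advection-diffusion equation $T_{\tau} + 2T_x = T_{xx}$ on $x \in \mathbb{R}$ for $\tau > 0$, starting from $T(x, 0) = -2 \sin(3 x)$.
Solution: Moving frame: $\eta = x - 2\tau$, $\sigma = \tau$, $T = u(\eta,\sigma)$, so $T_{\tau} = u_{\sigma} - 2u_{\eta}$ and $T_{xx} = u_{\eta\eta}$.
Hence $T_{\tau} + 2T_x = u_{\sigma}$ and the PDE becomes the heat equation $u_{\sigma} = u_{\eta\eta}$ on $\eta \in \mathbb{R}$.
Initial data: $u(\eta,0) = T(\eta,0) = -2 \sin(3 \eta)$. Each mode $\sin(n\eta)$ decays as $e^{-n^2\sigma}$ on $\mathbb{R}$, so $u(\eta,\sigma) = \sum c_n e^{-n^2\sigma} \sin(n\eta)$ with $c_3=-2$: $u(\eta,\sigma) = -2 e^{-9 \sigma} \sin(3 \eta)$.
Substituting back: $T(x,\tau) = u(x - 2\tau, \tau)$.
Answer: $T(x, \tau) = 2 e^{-9 \tau} \sin(6 \tau - 3 x)$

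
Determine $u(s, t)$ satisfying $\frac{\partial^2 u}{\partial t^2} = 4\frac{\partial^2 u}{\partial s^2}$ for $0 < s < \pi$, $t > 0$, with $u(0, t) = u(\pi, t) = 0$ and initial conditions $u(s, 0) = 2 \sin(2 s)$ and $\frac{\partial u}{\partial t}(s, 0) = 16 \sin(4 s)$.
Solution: Using separation of variables $u = X(s)T(t)$:
Eigenfunctions: $\sin(ns)$, $n = 1, 2, 3, \ldots$
General solution: $u(s, t) = \sum [A_n \cos(2n t) + B_n \sin(2n t)] \sin(ns)$
From $u(s,0) = 2 \sin(2 s)$: $A_2=2$. From $u_t(s,0) = 16 \sin(4 s)$, using $u_t(s,0) = \sum \omega_n B_n \sin(ns)$ with $\omega_n = 2n$: $B_4 = 16/8 = 2$.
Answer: $u(s, t) = 2 \sin(2 s) \cos(4 t) + 2 \sin(4 s) \sin(8 t)$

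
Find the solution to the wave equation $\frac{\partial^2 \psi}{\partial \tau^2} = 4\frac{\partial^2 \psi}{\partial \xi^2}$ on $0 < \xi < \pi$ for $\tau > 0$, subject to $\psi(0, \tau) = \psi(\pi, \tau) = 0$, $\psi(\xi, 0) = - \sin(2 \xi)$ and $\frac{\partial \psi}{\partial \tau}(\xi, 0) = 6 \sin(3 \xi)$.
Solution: Using separation of variables $\psi = X(\xi)T(\tau)$:
Eigenfunctions: $\sin(n\xi)$, $n = 1, 2, 3, \ldots$
General solution: $\psi(\xi, \tau) = \sum [A_n \cos(2n \tau) + B_n \sin(2n \tau)] \sin(n\xi)$
From $\psi(\xi,0) = - \sin(2 \xi)$: $A_2=-1$. From $\psi_{\tau}(\xi,0) = 6 \sin(3 \xi)$, using $\psi_{\tau}(\xi,0) = \sum \omega_n B_n \sin(n\xi)$ with $\omega_n = 2n$: $B_3 = 6/6 = 1$.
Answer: $\psi(\xi, \tau) = \sin(6 \tau) \sin(3 \xi) -  \sin(2 \xi) \cos(4 \tau)$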